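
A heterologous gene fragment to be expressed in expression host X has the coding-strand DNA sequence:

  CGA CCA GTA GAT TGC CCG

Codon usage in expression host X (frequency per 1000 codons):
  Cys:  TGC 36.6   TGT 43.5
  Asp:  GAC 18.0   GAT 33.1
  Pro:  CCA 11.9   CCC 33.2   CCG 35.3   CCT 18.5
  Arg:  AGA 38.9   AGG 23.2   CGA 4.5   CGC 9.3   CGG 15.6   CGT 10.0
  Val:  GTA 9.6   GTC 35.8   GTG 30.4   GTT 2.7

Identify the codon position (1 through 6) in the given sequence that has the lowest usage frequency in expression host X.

1

Codon 1 CGA (Arg): 4.5 per 1000.
Codon 2 CCA (Pro): 11.9 per 1000.
Codon 3 GTA (Val): 9.6 per 1000.
Codon 4 GAT (Asp): 33.1 per 1000.
Codon 5 TGC (Cys): 36.6 per 1000.
Codon 6 CCG (Pro): 35.3 per 1000.
Lowest frequency is 4.5 at codon 1.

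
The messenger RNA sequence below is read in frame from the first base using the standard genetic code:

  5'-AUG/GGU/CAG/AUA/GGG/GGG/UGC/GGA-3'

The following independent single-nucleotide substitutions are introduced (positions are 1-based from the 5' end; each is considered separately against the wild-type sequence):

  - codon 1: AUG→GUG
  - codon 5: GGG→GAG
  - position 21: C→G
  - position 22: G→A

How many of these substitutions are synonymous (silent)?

0

Codon 1: AUG (Met) → GUG (Val) — missense.
Codon 5: GGG (Gly) → GAG (Glu) — missense.
Codon 7: UGC (Cys) → UGG (Trp) — missense.
Codon 8: GGA (Gly) → AGA (Arg) — missense.
Synonymous: 0 of 4.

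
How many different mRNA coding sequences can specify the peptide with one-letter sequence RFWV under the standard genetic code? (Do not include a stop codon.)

Arg: 6 codons.
Phe: 2 codons.
Trp: 1 codon.
Val: 4 codons.
6 × 2 × 1 × 4 = 48.

48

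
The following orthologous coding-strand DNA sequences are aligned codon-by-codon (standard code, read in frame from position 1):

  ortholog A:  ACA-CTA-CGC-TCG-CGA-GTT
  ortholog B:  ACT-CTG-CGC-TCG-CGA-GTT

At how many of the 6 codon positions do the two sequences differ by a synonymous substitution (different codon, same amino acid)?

2

Codon 1: ACA Thr / ACT Thr — synonymous.
Codon 2: CTA Leu / CTG Leu — synonymous.
Codon 3: CGC Arg / CGC Arg — identical.
Codon 4: TCG Ser / TCG Ser — identical.
Codon 5: CGA Arg / CGA Arg — identical.
Codon 6: GTT Val / GTT Val — identical.
Synonymous differences: 2.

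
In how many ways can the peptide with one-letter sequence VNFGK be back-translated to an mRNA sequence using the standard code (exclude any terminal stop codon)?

128

Val: 4 codons.
Asn: 2 codons.
Phe: 2 codons.
Gly: 4 codons.
Lys: 2 codons.
4 × 2 × 2 × 4 × 2 = 128.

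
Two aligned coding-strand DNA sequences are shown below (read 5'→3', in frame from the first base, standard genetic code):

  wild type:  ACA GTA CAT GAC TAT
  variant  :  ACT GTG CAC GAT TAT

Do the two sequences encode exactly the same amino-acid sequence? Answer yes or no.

yes

Codon 1: ACA Thr / ACT Thr — synonymous.
Codon 2: GTA Val / GTG Val — synonymous.
Codon 3: CAT His / CAC His — synonymous.
Codon 4: GAC Asp / GAT Asp — synonymous.
Codon 5: TAT Tyr / TAT Tyr — identical.
Nonsynonymous differences: 0 → same protein.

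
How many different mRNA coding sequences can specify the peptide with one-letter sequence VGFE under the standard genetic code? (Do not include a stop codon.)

Val: 4 codons.
Gly: 4 codons.
Phe: 2 codons.
Glu: 2 codons.
4 × 4 × 2 × 2 = 64.

64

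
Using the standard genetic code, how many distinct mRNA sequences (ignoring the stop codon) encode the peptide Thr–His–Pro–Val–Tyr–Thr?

Thr: 4 codons.
His: 2 codons.
Pro: 4 codons.
Val: 4 codons.
Tyr: 2 codons.
Thr: 4 codons.
4 × 2 × 4 × 4 × 2 × 4 = 1024.

1024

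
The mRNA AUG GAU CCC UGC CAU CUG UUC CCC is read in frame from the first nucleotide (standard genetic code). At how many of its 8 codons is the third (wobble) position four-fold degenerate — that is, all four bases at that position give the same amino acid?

Codon 1 AUG (Met): third position 1-fold.
Codon 2 GAU (Asp): third position 2-fold.
Codon 3 CCC (Pro): third position 4-fold.
Codon 4 UGC (Cys): third position 2-fold.
Codon 5 CAU (His): third position 2-fold.
Codon 6 CUG (Leu): third position 4-fold.
Codon 7 UUC (Phe): third position 2-fold.
Codon 8 CCC (Pro): third position 4-fold.
Four-fold degenerate third positions: 3.

3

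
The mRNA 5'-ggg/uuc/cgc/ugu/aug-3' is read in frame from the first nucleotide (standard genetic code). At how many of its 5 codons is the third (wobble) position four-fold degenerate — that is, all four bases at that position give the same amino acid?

2

Codon 1 GGG (Gly): third position 4-fold.
Codon 2 UUC (Phe): third position 2-fold.
Codon 3 CGC (Arg): third position 4-fold.
Codon 4 UGU (Cys): third position 2-fold.
Codon 5 AUG (Met): third position 1-fold.
Four-fold degenerate third positions: 2.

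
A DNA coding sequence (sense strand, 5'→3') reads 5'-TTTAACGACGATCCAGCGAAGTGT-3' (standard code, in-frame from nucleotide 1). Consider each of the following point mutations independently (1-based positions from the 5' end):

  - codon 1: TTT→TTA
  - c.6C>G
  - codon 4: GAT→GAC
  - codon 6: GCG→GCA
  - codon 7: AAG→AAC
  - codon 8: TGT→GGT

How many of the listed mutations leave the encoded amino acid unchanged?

2

Codon 1: TTT (Phe) → TTA (Leu) — missense.
Codon 2: AAC (Asn) → AAG (Lys) — missense.
Codon 4: GAT (Asp) → GAC (Asp) — synonymous.
Codon 6: GCG (Ala) → GCA (Ala) — synonymous.
Codon 7: AAG (Lys) → AAC (Asn) — missense.
Codon 8: TGT (Cys) → GGT (Gly) — missense.
Synonymous: 2 of 6.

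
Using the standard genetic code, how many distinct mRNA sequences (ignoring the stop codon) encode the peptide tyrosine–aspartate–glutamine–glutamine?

Tyr: 2 codons.
Asp: 2 codons.
Gln: 2 codons.
Gln: 2 codons.
2 × 2 × 2 × 2 = 16.

16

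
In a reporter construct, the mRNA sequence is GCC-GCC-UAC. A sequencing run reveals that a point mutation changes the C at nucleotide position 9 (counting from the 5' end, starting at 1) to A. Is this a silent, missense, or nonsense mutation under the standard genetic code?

nonsense

Position 9 falls in codon 3: UAC → Tyr.
After the substitution the codon is UAA → Stop.
The new codon is a stop codon, so this is a nonsense mutation.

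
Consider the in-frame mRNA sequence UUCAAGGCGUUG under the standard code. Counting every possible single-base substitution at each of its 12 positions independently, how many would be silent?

7

Codon 1 (UUC, Phe): 1 synonymous substitution.
Codon 2 (AAG, Lys): 1 synonymous substitution.
Codon 3 (GCG, Ala): 3 synonymous substitutions.
Codon 4 (UUG, Leu): 2 synonymous substitutions.
Total: 1 + 1 + 3 + 2 = 7.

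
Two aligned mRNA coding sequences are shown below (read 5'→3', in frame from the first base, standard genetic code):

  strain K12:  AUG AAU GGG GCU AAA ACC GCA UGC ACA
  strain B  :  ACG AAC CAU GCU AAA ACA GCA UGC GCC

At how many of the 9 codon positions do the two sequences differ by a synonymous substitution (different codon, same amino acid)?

Codon 1: AUG Met / ACG Thr — nonsynonymous.
Codon 2: AAU Asn / AAC Asn — synonymous.
Codon 3: GGG Gly / CAU His — nonsynonymous.
Codon 4: GCU Ala / GCU Ala — identical.
Codon 5: AAA Lys / AAA Lys — identical.
Codon 6: ACC Thr / ACA Thr — synonymous.
Codon 7: GCA Ala / GCA Ala — identical.
Codon 8: UGC Cys / UGC Cys — identical.
Codon 9: ACA Thr / GCC Ala — nonsynonymous.
Synonymous differences: 2.

2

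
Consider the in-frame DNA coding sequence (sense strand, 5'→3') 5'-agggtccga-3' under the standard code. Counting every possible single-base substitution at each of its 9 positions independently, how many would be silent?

9

Codon 1 (AGG, Arg): 2 synonymous substitutions.
Codon 2 (GTC, Val): 3 synonymous substitutions.
Codon 3 (CGA, Arg): 4 synonymous substitutions.
Total: 2 + 3 + 4 = 9.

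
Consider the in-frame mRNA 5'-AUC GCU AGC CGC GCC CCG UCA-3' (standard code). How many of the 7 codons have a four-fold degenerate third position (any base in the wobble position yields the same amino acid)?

5

Codon 1 AUC (Ile): third position 3-fold.
Codon 2 GCU (Ala): third position 4-fold.
Codon 3 AGC (Ser): third position 2-fold.
Codon 4 CGC (Arg): third position 4-fold.
Codon 5 GCC (Ala): third position 4-fold.
Codon 6 CCG (Pro): third position 4-fold.
Codon 7 UCA (Ser): third position 4-fold.
Four-fold degenerate third positions: 5.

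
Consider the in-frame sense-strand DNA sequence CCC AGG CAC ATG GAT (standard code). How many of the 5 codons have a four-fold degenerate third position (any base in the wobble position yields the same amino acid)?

Codon 1 CCC (Pro): third position 4-fold.
Codon 2 AGG (Arg): third position 2-fold.
Codon 3 CAC (His): third position 2-fold.
Codon 4 ATG (Met): third position 1-fold.
Codon 5 GAT (Asp): third position 2-fold.
Four-fold degenerate third positions: 1.

1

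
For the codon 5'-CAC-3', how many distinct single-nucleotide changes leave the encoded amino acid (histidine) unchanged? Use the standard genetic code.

1

Position 1: none → 0 synonymous.
Position 2: none → 0 synonymous.
Position 3: CAU → 1 synonymous.
Total: 0 + 0 + 1 = 1.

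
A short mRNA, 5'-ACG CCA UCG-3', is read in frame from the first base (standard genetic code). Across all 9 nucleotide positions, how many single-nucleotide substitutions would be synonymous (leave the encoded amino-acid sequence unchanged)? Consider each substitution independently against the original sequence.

9

Codon 1 (ACG, Thr): 3 synonymous substitutions.
Codon 2 (CCA, Pro): 3 synonymous substitutions.
Codon 3 (UCG, Ser): 3 synonymous substitutions.
Total: 3 + 3 + 3 = 9.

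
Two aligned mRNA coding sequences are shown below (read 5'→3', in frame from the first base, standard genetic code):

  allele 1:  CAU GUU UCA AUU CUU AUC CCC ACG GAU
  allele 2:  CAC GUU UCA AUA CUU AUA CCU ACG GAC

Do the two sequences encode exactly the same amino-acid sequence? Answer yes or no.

yes

Codon 1: CAU His / CAC His — synonymous.
Codon 2: GUU Val / GUU Val — identical.
Codon 3: UCA Ser / UCA Ser — identical.
Codon 4: AUU Ile / AUA Ile — synonymous.
Codon 5: CUU Leu / CUU Leu — identical.
Codon 6: AUC Ile / AUA Ile — synonymous.
Codon 7: CCC Pro / CCU Pro — synonymous.
Codon 8: ACG Thr / ACG Thr — identical.
Codon 9: GAU Asp / GAC Asp — synonymous.
Nonsynonymous differences: 0 → same protein.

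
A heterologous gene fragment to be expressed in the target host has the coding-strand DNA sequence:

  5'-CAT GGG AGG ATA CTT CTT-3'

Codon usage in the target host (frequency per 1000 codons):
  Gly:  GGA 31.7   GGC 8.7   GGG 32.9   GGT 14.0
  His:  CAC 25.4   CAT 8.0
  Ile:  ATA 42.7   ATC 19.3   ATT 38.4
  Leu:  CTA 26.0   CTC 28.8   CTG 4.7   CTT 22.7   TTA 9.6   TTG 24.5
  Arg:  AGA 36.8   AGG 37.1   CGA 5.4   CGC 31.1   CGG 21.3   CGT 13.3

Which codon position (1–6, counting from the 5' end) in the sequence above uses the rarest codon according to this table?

Codon 1 CAT (His): 8.0 per 1000.
Codon 2 GGG (Gly): 32.9 per 1000.
Codon 3 AGG (Arg): 37.1 per 1000.
Codon 4 ATA (Ile): 42.7 per 1000.
Codon 5 CTT (Leu): 22.7 per 1000.
Codon 6 CTT (Leu): 22.7 per 1000.
Lowest frequency is 8.0 at codon 1.

1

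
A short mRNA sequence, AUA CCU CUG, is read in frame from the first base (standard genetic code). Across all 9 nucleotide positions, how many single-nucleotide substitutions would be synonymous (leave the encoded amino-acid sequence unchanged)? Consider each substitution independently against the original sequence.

Codon 1 (AUA, Ile): 2 synonymous substitutions.
Codon 2 (CCU, Pro): 3 synonymous substitutions.
Codon 3 (CUG, Leu): 4 synonymous substitutions.
Total: 2 + 3 + 4 = 9.

9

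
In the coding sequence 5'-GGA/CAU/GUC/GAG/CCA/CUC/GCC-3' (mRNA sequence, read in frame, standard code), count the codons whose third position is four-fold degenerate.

Codon 1 GGA (Gly): third position 4-fold.
Codon 2 CAU (His): third position 2-fold.
Codon 3 GUC (Val): third position 4-fold.
Codon 4 GAG (Glu): third position 2-fold.
Codon 5 CCA (Pro): third position 4-fold.
Codon 6 CUC (Leu): third position 4-fold.
Codon 7 GCC (Ala): third position 4-fold.
Four-fold degenerate third positions: 5.

5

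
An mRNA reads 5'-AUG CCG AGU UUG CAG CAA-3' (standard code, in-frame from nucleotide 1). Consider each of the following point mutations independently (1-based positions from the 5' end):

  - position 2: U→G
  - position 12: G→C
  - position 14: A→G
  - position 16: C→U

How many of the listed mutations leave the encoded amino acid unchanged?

0

Codon 1: AUG (Met) → AGG (Arg) — missense.
Codon 4: UUG (Leu) → UUC (Phe) — missense.
Codon 5: CAG (Gln) → CGG (Arg) — missense.
Codon 6: CAA (Gln) → UAA (Stop) — nonsense.
Synonymous: 0 of 4.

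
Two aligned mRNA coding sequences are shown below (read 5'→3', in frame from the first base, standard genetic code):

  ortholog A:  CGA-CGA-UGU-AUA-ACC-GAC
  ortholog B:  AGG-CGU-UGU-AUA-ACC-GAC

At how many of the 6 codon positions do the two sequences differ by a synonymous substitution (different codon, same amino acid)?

2

Codon 1: CGA Arg / AGG Arg — synonymous.
Codon 2: CGA Arg / CGU Arg — synonymous.
Codon 3: UGU Cys / UGU Cys — identical.
Codon 4: AUA Ile / AUA Ile — identical.
Codon 5: ACC Thr / ACC Thr — identical.
Codon 6: GAC Asp / GAC Asp — identical.
Synonymous differences: 2.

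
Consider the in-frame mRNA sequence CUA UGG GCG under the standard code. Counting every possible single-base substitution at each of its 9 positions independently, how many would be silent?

7

Codon 1 (CUA, Leu): 4 synonymous substitutions.
Codon 2 (UGG, Trp): 0 synonymous substitutions.
Codon 3 (GCG, Ala): 3 synonymous substitutions.
Total: 4 + 0 + 3 = 7.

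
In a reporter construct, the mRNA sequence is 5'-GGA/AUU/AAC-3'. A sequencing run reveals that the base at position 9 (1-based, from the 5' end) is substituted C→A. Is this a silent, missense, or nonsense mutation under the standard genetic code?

Position 9 falls in codon 3: AAC → Asn.
After the substitution the codon is AAA → Lys.
Asn ≠ Lys, so this is a missense mutation.

missense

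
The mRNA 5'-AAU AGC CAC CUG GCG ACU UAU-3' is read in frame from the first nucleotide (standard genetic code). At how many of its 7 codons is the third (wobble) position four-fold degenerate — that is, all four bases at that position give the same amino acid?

3

Codon 1 AAU (Asn): third position 2-fold.
Codon 2 AGC (Ser): third position 2-fold.
Codon 3 CAC (His): third position 2-fold.
Codon 4 CUG (Leu): third position 4-fold.
Codon 5 GCG (Ala): third position 4-fold.
Codon 6 ACU (Thr): third position 4-fold.
Codon 7 UAU (Tyr): third position 2-fold.
Four-fold degenerate third positions: 3.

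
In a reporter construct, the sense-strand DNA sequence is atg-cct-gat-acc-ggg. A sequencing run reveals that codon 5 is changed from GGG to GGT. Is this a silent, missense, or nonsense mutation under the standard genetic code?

Position 15 falls in codon 5: GGG → Gly.
After the substitution the codon is GGT → Gly.
Both encode Gly, so the change is synonymous.

silent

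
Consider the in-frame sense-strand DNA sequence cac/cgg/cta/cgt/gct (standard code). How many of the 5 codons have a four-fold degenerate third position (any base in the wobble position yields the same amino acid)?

Codon 1 CAC (His): third position 2-fold.
Codon 2 CGG (Arg): third position 4-fold.
Codon 3 CTA (Leu): third position 4-fold.
Codon 4 CGT (Arg): third position 4-fold.
Codon 5 GCT (Ala): third position 4-fold.
Four-fold degenerate third positions: 4.

4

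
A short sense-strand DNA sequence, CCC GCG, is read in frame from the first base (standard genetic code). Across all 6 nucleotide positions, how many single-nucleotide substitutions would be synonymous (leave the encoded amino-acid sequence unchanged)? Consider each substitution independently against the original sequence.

Codon 1 (CCC, Pro): 3 synonymous substitutions.
Codon 2 (GCG, Ala): 3 synonymous substitutions.
Total: 3 + 3 = 6.

6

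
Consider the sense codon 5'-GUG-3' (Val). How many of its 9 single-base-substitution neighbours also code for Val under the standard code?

3

Position 1: none → 0 synonymous.
Position 2: none → 0 synonymous.
Position 3: GUU, GUC, GUA → 3 synonymous.
Total: 0 + 0 + 3 = 3.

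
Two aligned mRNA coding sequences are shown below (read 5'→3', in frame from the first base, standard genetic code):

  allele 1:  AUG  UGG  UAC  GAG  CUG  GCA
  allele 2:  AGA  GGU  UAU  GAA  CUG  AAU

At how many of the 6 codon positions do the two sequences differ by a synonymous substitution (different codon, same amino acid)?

2

Codon 1: AUG Met / AGA Arg — nonsynonymous.
Codon 2: UGG Trp / GGU Gly — nonsynonymous.
Codon 3: UAC Tyr / UAU Tyr — synonymous.
Codon 4: GAG Glu / GAA Glu — synonymous.
Codon 5: CUG Leu / CUG Leu — identical.
Codon 6: GCA Ala / AAU Asn — nonsynonymous.
Synonymous differences: 2.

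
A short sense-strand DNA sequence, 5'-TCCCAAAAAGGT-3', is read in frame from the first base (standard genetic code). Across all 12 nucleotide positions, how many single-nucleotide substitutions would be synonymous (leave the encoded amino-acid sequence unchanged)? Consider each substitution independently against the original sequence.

8

Codon 1 (TCC, Ser): 3 synonymous substitutions.
Codon 2 (CAA, Gln): 1 synonymous substitution.
Codon 3 (AAA, Lys): 1 synonymous substitution.
Codon 4 (GGT, Gly): 3 synonymous substitutions.
Total: 3 + 1 + 1 + 3 = 8.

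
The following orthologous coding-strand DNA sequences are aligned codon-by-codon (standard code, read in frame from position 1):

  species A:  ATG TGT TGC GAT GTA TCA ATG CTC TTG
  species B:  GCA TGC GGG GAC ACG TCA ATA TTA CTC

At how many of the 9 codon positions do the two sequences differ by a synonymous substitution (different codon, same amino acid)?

4

Codon 1: ATG Met / GCA Ala — nonsynonymous.
Codon 2: TGT Cys / TGC Cys — synonymous.
Codon 3: TGC Cys / GGG Gly — nonsynonymous.
Codon 4: GAT Asp / GAC Asp — synonymous.
Codon 5: GTA Val / ACG Thr — nonsynonymous.
Codon 6: TCA Ser / TCA Ser — identical.
Codon 7: ATG Met / ATA Ile — nonsynonymous.
Codon 8: CTC Leu / TTA Leu — synonymous.
Codon 9: TTG Leu / CTC Leu — synonymous.
Synonymous differences: 4.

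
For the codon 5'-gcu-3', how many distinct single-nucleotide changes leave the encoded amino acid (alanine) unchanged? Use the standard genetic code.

Position 1: none → 0 synonymous.
Position 2: none → 0 synonymous.
Position 3: GCC, GCA, GCG → 3 synonymous.
Total: 0 + 0 + 3 = 3.

3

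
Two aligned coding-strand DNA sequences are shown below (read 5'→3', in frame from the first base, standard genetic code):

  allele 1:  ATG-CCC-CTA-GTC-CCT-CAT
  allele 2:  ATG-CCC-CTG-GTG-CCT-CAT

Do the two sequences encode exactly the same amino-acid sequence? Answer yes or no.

Codon 1: ATG Met / ATG Met — identical.
Codon 2: CCC Pro / CCC Pro — identical.
Codon 3: CTA Leu / CTG Leu — synonymous.
Codon 4: GTC Val / GTG Val — synonymous.
Codon 5: CCT Pro / CCT Pro — identical.
Codon 6: CAT His / CAT His — identical.
Nonsynonymous differences: 0 → same protein.

yes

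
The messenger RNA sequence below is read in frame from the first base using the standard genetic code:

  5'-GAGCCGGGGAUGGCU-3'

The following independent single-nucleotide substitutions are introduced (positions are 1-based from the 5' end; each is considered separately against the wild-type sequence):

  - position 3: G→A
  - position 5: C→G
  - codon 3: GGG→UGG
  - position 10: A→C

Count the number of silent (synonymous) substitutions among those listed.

1

Codon 1: GAG (Glu) → GAA (Glu) — synonymous.
Codon 2: CCG (Pro) → CGG (Arg) — missense.
Codon 3: GGG (Gly) → UGG (Trp) — missense.
Codon 4: AUG (Met) → CUG (Leu) — missense.
Synonymous: 1 of 4.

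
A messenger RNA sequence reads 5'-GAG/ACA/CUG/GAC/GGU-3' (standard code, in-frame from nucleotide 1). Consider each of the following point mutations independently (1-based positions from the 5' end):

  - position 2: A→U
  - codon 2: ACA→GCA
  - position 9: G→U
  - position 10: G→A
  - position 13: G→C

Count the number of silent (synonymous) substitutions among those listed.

Codon 1: GAG (Glu) → GUG (Val) — missense.
Codon 2: ACA (Thr) → GCA (Ala) — missense.
Codon 3: CUG (Leu) → CUU (Leu) — synonymous.
Codon 4: GAC (Asp) → AAC (Asn) — missense.
Codon 5: GGU (Gly) → CGU (Arg) — missense.
Synonymous: 1 of 5.

1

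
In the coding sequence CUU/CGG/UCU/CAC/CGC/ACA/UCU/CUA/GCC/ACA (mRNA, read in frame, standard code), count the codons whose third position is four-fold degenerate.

Codon 1 CUU (Leu): third position 4-fold.
Codon 2 CGG (Arg): third position 4-fold.
Codon 3 UCU (Ser): third position 4-fold.
Codon 4 CAC (His): third position 2-fold.
Codon 5 CGC (Arg): third position 4-fold.
Codon 6 ACA (Thr): third position 4-fold.
Codon 7 UCU (Ser): third position 4-fold.
Codon 8 CUA (Leu): third position 4-fold.
Codon 9 GCC (Ala): third position 4-fold.
Codon 10 ACA (Thr): third position 4-fold.
Four-fold degenerate third positions: 9.

9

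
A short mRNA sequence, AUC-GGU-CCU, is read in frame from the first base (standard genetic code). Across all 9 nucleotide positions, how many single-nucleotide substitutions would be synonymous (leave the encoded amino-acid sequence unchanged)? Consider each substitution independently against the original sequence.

Codon 1 (AUC, Ile): 2 synonymous substitutions.
Codon 2 (GGU, Gly): 3 synonymous substitutions.
Codon 3 (CCU, Pro): 3 synonymous substitutions.
Total: 2 + 3 + 3 = 8.

8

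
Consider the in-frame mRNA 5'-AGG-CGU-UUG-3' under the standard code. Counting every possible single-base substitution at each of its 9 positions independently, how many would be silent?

7

Codon 1 (AGG, Arg): 2 synonymous substitutions.
Codon 2 (CGU, Arg): 3 synonymous substitutions.
Codon 3 (UUG, Leu): 2 synonymous substitutions.
Total: 2 + 3 + 2 = 7.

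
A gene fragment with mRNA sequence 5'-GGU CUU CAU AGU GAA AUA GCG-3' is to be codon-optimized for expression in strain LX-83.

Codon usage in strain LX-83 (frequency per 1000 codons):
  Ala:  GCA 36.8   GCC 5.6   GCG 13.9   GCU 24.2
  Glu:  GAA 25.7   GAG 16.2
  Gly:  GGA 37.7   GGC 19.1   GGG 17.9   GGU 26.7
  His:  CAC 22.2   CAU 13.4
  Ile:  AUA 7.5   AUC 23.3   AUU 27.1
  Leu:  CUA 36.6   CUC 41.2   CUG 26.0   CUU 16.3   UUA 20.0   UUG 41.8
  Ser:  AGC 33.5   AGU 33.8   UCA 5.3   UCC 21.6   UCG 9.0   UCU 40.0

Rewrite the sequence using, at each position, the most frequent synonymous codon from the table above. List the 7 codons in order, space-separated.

Codon 1 (Gly): best is GGA at 37.7.
Codon 2 (Leu): best is UUG at 41.8.
Codon 3 (His): best is CAC at 22.2.
Codon 4 (Ser): best is UCU at 40.0.
Codon 5 (Glu): best is GAA at 25.7.
Codon 6 (Ile): best is AUU at 27.1.
Codon 7 (Ala): best is GCA at 36.8.

GGA UUG CAC UCU GAA AUU GCA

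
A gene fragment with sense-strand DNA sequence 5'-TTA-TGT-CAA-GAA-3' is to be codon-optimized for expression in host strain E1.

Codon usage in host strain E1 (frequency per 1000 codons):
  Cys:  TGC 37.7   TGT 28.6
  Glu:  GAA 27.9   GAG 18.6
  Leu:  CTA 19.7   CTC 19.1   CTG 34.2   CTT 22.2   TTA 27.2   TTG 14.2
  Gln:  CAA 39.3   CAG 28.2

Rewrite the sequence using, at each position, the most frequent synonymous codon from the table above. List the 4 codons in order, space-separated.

Codon 1 (Leu): best is CTG at 34.2.
Codon 2 (Cys): best is TGC at 37.7.
Codon 3 (Gln): best is CAA at 39.3.
Codon 4 (Glu): best is GAA at 27.9.

CTG TGC CAA GAA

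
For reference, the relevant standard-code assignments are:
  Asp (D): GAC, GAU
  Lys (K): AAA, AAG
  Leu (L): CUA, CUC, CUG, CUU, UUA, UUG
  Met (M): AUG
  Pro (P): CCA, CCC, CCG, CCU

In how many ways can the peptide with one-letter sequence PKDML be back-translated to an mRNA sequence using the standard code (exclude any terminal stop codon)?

Pro: 4 codons.
Lys: 2 codons.
Asp: 2 codons.
Met: 1 codon.
Leu: 6 codons.
4 × 2 × 2 × 1 × 6 = 96.

96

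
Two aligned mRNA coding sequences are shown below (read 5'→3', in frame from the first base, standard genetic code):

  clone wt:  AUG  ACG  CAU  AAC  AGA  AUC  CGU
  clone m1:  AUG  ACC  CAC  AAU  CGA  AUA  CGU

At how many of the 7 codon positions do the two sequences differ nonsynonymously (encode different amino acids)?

0

Codon 1: AUG Met / AUG Met — identical.
Codon 2: ACG Thr / ACC Thr — synonymous.
Codon 3: CAU His / CAC His — synonymous.
Codon 4: AAC Asn / AAU Asn — synonymous.
Codon 5: AGA Arg / CGA Arg — synonymous.
Codon 6: AUC Ile / AUA Ile — synonymous.
Codon 7: CGU Arg / CGU Arg — identical.
Nonsynonymous differences: 0.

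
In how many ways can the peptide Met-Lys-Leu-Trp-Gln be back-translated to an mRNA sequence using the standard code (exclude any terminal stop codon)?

24

Met: 1 codon.
Lys: 2 codons.
Leu: 6 codons.
Trp: 1 codon.
Gln: 2 codons.
1 × 2 × 6 × 1 × 2 = 24.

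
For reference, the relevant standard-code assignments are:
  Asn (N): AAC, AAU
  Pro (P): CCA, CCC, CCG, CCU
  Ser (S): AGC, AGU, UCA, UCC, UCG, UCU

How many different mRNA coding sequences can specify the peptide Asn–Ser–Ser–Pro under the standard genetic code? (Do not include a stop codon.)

Asn: 2 codons.
Ser: 6 codons.
Ser: 6 codons.
Pro: 4 codons.
2 × 6 × 6 × 4 = 288.

288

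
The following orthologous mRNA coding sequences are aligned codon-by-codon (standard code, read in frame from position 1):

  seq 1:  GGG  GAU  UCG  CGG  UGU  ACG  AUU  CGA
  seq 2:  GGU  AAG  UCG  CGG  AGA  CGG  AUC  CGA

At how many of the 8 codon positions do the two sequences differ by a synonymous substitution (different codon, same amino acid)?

Codon 1: GGG Gly / GGU Gly — synonymous.
Codon 2: GAU Asp / AAG Lys — nonsynonymous.
Codon 3: UCG Ser / UCG Ser — identical.
Codon 4: CGG Arg / CGG Arg — identical.
Codon 5: UGU Cys / AGA Arg — nonsynonymous.
Codon 6: ACG Thr / CGG Arg — nonsynonymous.
Codon 7: AUU Ile / AUC Ile — synonymous.
Codon 8: CGA Arg / CGA Arg — identical.
Synonymous differences: 2.

2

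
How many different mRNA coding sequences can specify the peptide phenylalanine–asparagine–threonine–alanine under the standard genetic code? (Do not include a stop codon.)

64

Phe: 2 codons.
Asn: 2 codons.
Thr: 4 codons.
Ala: 4 codons.
2 × 2 × 4 × 4 = 64.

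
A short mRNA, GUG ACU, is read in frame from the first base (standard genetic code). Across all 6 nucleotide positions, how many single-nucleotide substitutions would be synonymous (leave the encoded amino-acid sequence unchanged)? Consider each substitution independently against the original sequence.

6

Codon 1 (GUG, Val): 3 synonymous substitutions.
Codon 2 (ACU, Thr): 3 synonymous substitutions.
Total: 3 + 3 = 6.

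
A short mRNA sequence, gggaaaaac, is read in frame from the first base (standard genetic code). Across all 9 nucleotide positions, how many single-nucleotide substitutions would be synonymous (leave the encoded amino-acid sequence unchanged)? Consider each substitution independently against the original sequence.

Codon 1 (GGG, Gly): 3 synonymous substitutions.
Codon 2 (AAA, Lys): 1 synonymous substitution.
Codon 3 (AAC, Asn): 1 synonymous substitution.
Total: 3 + 1 + 1 = 5.

5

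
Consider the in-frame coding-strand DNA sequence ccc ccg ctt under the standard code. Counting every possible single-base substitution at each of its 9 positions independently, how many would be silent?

9

Codon 1 (CCC, Pro): 3 synonymous substitutions.
Codon 2 (CCG, Pro): 3 synonymous substitutions.
Codon 3 (CTT, Leu): 3 synonymous substitutions.
Total: 3 + 3 + 3 = 9.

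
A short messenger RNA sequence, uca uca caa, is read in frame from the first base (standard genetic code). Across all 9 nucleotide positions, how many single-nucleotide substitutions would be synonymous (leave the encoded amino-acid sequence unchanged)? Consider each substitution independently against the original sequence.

7

Codon 1 (UCA, Ser): 3 synonymous substitutions.
Codon 2 (UCA, Ser): 3 synonymous substitutions.
Codon 3 (CAA, Gln): 1 synonymous substitution.
Total: 3 + 3 + 1 = 7.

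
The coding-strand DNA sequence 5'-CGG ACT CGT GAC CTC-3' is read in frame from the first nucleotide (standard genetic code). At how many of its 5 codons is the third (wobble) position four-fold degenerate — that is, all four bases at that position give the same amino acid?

4

Codon 1 CGG (Arg): third position 4-fold.
Codon 2 ACT (Thr): third position 4-fold.
Codon 3 CGT (Arg): third position 4-fold.
Codon 4 GAC (Asp): third position 2-fold.
Codon 5 CTC (Leu): third position 4-fold.
Four-fold degenerate third positions: 4.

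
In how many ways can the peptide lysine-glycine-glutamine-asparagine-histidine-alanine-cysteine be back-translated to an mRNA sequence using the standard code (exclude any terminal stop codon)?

Lys: 2 codons.
Gly: 4 codons.
Gln: 2 codons.
Asn: 2 codons.
His: 2 codons.
Ala: 4 codons.
Cys: 2 codons.
2 × 4 × 2 × 2 × 2 × 4 × 2 = 512.

512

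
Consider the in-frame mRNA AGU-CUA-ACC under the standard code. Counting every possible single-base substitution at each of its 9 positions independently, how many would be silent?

Codon 1 (AGU, Ser): 1 synonymous substitution.
Codon 2 (CUA, Leu): 4 synonymous substitutions.
Codon 3 (ACC, Thr): 3 synonymous substitutions.
Total: 1 + 4 + 3 = 8.

8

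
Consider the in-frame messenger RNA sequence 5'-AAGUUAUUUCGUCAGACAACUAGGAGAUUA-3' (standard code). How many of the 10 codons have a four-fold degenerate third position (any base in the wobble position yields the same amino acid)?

3

Codon 1 AAG (Lys): third position 2-fold.
Codon 2 UUA (Leu): third position 2-fold.
Codon 3 UUU (Phe): third position 2-fold.
Codon 4 CGU (Arg): third position 4-fold.
Codon 5 CAG (Gln): third position 2-fold.
Codon 6 ACA (Thr): third position 4-fold.
Codon 7 ACU (Thr): third position 4-fold.
Codon 8 AGG (Arg): third position 2-fold.
Codon 9 AGA (Arg): third position 2-fold.
Codon 10 UUA (Leu): third position 2-fold.
Four-fold degenerate third positions: 3.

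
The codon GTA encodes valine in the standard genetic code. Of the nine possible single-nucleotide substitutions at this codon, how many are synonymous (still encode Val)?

Position 1: none → 0 synonymous.
Position 2: none → 0 synonymous.
Position 3: GTT, GTC, GTG → 3 synonymous.
Total: 0 + 0 + 3 = 3.

3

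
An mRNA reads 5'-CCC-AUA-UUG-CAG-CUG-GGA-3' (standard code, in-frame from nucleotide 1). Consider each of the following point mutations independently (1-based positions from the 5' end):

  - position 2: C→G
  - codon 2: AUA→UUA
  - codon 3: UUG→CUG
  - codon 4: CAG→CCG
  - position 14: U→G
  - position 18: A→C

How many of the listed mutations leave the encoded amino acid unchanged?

2

Codon 1: CCC (Pro) → CGC (Arg) — missense.
Codon 2: AUA (Ile) → UUA (Leu) — missense.
Codon 3: UUG (Leu) → CUG (Leu) — synonymous.
Codon 4: CAG (Gln) → CCG (Pro) — missense.
Codon 5: CUG (Leu) → CGG (Arg) — missense.
Codon 6: GGA (Gly) → GGC (Gly) — synonymous.
Synonymous: 2 of 6.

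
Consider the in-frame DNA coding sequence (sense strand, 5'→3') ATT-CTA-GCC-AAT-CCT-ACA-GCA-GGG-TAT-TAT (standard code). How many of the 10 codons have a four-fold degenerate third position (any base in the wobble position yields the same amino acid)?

Codon 1 ATT (Ile): third position 3-fold.
Codon 2 CTA (Leu): third position 4-fold.
Codon 3 GCC (Ala): third position 4-fold.
Codon 4 AAT (Asn): third position 2-fold.
Codon 5 CCT (Pro): third position 4-fold.
Codon 6 ACA (Thr): third position 4-fold.
Codon 7 GCA (Ala): third position 4-fold.
Codon 8 GGG (Gly): third position 4-fold.
Codon 9 TAT (Tyr): third position 2-fold.
Codon 10 TAT (Tyr): third position 2-fold.
Four-fold degenerate third positions: 6.

6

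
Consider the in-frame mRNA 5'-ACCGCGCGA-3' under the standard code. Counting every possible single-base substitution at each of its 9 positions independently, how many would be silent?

10

Codon 1 (ACC, Thr): 3 synonymous substitutions.
Codon 2 (GCG, Ala): 3 synonymous substitutions.
Codon 3 (CGA, Arg): 4 synonymous substitutions.
Total: 3 + 3 + 4 = 10.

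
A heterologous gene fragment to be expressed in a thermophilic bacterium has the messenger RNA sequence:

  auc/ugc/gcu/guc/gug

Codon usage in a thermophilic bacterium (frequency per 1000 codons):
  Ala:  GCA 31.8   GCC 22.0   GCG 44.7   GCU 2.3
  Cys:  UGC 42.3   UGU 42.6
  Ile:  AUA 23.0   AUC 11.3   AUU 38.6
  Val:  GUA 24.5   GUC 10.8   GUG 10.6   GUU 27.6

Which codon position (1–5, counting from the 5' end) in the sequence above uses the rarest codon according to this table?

Codon 1 AUC (Ile): 11.3 per 1000.
Codon 2 UGC (Cys): 42.3 per 1000.
Codon 3 GCU (Ala): 2.3 per 1000.
Codon 4 GUC (Val): 10.8 per 1000.
Codon 5 GUG (Val): 10.6 per 1000.
Lowest frequency is 2.3 at codon 3.

3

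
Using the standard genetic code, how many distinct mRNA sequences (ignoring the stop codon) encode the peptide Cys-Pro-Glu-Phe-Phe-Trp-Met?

Cys: 2 codons.
Pro: 4 codons.
Glu: 2 codons.
Phe: 2 codons.
Phe: 2 codons.
Trp: 1 codon.
Met: 1 codon.
2 × 4 × 2 × 2 × 2 × 1 × 1 = 64.

64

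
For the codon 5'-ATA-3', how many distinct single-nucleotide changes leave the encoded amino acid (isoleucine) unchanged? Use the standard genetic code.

Position 1: none → 0 synonymous.
Position 2: none → 0 synonymous.
Position 3: ATT, ATC → 2 synonymous.
Total: 0 + 0 + 2 = 2.

2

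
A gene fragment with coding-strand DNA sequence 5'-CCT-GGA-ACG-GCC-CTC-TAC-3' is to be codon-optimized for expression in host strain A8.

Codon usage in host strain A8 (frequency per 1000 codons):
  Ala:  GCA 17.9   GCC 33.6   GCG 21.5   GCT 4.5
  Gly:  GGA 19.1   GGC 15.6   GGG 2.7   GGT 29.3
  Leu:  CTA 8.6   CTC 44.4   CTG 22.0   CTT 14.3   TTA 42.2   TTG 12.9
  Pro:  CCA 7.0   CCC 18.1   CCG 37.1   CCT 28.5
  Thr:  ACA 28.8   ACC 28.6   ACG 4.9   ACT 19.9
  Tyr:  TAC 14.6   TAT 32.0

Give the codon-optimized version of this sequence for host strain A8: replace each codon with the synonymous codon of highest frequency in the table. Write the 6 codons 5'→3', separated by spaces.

CCG GGT ACA GCC CTC TAT

Codon 1 (Pro): best is CCG at 37.1.
Codon 2 (Gly): best is GGT at 29.3.
Codon 3 (Thr): best is ACA at 28.8.
Codon 4 (Ala): best is GCC at 33.6.
Codon 5 (Leu): best is CTC at 44.4.
Codon 6 (Tyr): best is TAT at 32.0.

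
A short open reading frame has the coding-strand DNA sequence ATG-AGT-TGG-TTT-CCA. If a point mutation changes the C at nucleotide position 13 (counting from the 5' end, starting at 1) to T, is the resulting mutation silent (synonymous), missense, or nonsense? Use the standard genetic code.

Position 13 falls in codon 5: CCA → Pro.
After the substitution the codon is TCA → Ser.
Pro ≠ Ser, so this is a missense mutation.

missense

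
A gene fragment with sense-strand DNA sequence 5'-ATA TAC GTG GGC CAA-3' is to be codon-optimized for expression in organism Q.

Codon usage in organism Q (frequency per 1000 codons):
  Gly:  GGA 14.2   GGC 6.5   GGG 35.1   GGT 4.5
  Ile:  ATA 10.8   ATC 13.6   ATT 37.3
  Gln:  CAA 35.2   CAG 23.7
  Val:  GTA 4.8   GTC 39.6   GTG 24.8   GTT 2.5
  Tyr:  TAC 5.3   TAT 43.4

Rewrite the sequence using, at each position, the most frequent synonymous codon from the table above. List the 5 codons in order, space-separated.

Codon 1 (Ile): best is ATT at 37.3.
Codon 2 (Tyr): best is TAT at 43.4.
Codon 3 (Val): best is GTC at 39.6.
Codon 4 (Gly): best is GGG at 35.1.
Codon 5 (Gln): best is CAA at 35.2.

ATT TAT GTC GGG CAA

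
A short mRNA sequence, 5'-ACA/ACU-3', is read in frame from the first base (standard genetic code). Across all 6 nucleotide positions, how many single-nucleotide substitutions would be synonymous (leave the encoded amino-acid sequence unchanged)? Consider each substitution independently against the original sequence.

Codon 1 (ACA, Thr): 3 synonymous substitutions.
Codon 2 (ACU, Thr): 3 synonymous substitutions.
Total: 3 + 3 = 6.

6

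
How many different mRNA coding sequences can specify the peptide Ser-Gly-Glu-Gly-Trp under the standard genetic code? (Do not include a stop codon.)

192

Ser: 6 codons.
Gly: 4 codons.
Glu: 2 codons.
Gly: 4 codons.
Trp: 1 codon.
6 × 4 × 2 × 4 × 1 = 192.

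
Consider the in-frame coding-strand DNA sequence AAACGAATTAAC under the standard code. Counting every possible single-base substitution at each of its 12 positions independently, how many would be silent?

Codon 1 (AAA, Lys): 1 synonymous substitution.
Codon 2 (CGA, Arg): 4 synonymous substitutions.
Codon 3 (ATT, Ile): 2 synonymous substitutions.
Codon 4 (AAC, Asn): 1 synonymous substitution.
Total: 1 + 4 + 2 + 1 = 8.

8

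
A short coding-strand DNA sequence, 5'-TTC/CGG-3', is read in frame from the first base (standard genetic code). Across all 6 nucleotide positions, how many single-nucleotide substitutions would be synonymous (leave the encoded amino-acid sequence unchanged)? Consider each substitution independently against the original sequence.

Codon 1 (TTC, Phe): 1 synonymous substitution.
Codon 2 (CGG, Arg): 4 synonymous substitutions.
Total: 1 + 4 = 5.

5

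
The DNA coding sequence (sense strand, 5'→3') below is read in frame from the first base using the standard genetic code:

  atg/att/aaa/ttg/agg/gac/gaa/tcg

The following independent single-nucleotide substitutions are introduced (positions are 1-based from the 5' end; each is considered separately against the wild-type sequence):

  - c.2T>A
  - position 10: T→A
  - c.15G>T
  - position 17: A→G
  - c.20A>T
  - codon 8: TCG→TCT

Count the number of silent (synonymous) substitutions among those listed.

Codon 1: ATG (Met) → AAG (Lys) — missense.
Codon 4: TTG (Leu) → ATG (Met) — missense.
Codon 5: AGG (Arg) → AGT (Ser) — missense.
Codon 6: GAC (Asp) → GGC (Gly) — missense.
Codon 7: GAA (Glu) → GTA (Val) — missense.
Codon 8: TCG (Ser) → TCT (Ser) — synonymous.
Synonymous: 1 of 6.

1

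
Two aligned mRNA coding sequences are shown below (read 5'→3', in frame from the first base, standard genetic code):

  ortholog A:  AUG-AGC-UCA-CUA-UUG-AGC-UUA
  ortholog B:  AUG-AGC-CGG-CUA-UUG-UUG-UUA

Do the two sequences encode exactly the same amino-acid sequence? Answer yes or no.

no

Codon 1: AUG Met / AUG Met — identical.
Codon 2: AGC Ser / AGC Ser — identical.
Codon 3: UCA Ser / CGG Arg — nonsynonymous.
Codon 4: CUA Leu / CUA Leu — identical.
Codon 5: UUG Leu / UUG Leu — identical.
Codon 6: AGC Ser / UUG Leu — nonsynonymous.
Codon 7: UUA Leu / UUA Leu — identical.
Nonsynonymous differences: 2 → different protein.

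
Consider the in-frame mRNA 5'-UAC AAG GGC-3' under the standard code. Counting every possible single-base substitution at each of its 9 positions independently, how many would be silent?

Codon 1 (UAC, Tyr): 1 synonymous substitution.
Codon 2 (AAG, Lys): 1 synonymous substitution.
Codon 3 (GGC, Gly): 3 synonymous substitutions.
Total: 1 + 1 + 3 = 5.

5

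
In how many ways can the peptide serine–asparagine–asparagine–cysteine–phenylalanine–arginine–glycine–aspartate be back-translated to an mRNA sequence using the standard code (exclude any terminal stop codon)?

4608

Ser: 6 codons.
Asn: 2 codons.
Asn: 2 codons.
Cys: 2 codons.
Phe: 2 codons.
Arg: 6 codons.
Gly: 4 codons.
Asp: 2 codons.
6 × 2 × 2 × 2 × 2 × 6 × 4 × 2 = 4608.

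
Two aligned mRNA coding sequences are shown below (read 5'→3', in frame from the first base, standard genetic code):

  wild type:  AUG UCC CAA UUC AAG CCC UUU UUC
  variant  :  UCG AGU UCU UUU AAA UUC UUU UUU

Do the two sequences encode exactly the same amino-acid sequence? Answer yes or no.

Codon 1: AUG Met / UCG Ser — nonsynonymous.
Codon 2: UCC Ser / AGU Ser — synonymous.
Codon 3: CAA Gln / UCU Ser — nonsynonymous.
Codon 4: UUC Phe / UUU Phe — synonymous.
Codon 5: AAG Lys / AAA Lys — synonymous.
Codon 6: CCC Pro / UUC Phe — nonsynonymous.
Codon 7: UUU Phe / UUU Phe — identical.
Codon 8: UUC Phe / UUU Phe — synonymous.
Nonsynonymous differences: 3 → different protein.

no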